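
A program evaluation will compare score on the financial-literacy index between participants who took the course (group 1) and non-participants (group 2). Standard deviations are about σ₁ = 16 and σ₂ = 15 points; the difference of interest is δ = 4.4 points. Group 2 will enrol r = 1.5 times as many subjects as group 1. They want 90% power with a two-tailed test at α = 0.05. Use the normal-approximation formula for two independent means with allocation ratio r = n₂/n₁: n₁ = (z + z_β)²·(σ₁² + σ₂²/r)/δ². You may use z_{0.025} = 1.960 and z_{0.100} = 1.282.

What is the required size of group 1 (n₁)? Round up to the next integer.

n₁ = (z_{α/2} + z_β)² · (σ₁² + σ₂²/r) / δ²
   = (1.960 + 1.282)² · (16² + 15²/1.5) / 4.4²
   = 10.5106 · (256 + 150) / 19.36
   = 10.5106 · 406 / 19.36
   = 220.42
Round up → n₁ = 221; n₂ = r·n₁ = 1.5 × 221 = 332.

n₁ = 221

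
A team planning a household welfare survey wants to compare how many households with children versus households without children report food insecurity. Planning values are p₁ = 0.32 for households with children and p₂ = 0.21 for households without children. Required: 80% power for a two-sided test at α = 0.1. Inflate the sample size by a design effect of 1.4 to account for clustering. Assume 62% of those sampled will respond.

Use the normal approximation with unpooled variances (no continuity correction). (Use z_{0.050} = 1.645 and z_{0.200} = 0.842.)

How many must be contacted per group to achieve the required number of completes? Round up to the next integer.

n = (z_{α/2} + z_β)² · [p₁(1−p₁) + p₂(1−p₂)] / (p₁ − p₂)²
  = (1.645 + 0.842)² · (0.32·0.68 + 0.21·0.79) / (0.11)²
  = (2.487)² · (0.2176 + 0.1659) / 0.0121
  = 6.1852 · 0.3835 / 0.0121
  = 196.03
Design effect: 1.4 × 196.03 = 274.45.
Adjust for 62% response: 274.45 / 0.62 = 442.66.
Round up → n = 443 per group.

n = 443 per group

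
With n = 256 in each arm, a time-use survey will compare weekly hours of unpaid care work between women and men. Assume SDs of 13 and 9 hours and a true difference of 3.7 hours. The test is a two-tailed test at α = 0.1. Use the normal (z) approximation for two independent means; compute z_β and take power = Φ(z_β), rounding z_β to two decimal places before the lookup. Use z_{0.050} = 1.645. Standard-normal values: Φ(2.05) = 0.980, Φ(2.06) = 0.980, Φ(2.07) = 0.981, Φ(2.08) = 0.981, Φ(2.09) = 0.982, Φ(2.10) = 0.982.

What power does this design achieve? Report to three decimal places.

z_β = δ·√(n/(σ₁²+σ₂²)) − z_{α/2}
    = 3.7 · √(256/250) − 1.645
    = 3.7 · 1.01193 − 1.645
    = 3.7441 − 1.645 = 2.0991 → 2.10
Power = Φ(2.10) = 0.982.

Power ≈ 0.982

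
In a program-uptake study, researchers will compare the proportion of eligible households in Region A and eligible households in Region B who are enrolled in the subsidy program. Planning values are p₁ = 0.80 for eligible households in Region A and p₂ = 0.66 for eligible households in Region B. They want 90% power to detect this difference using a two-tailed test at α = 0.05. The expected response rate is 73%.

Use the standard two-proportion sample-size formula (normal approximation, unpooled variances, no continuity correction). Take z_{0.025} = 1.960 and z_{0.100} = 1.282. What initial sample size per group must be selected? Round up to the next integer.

n = (z_{α/2} + z_β)² · [p₁(1−p₁) + p₂(1−p₂)] / (p₁ − p₂)²
  = (1.960 + 1.282)² · (0.80·0.20 + 0.66·0.34) / (0.14)²
  = (3.242)² · (0.1600 + 0.2244) / 0.0196
  = 10.5106 · 0.3844 / 0.0196
  = 206.14
Adjust for 73% response: 206.14 / 0.73 = 282.38.
Round up → n = 283 per group.

n = 283 per group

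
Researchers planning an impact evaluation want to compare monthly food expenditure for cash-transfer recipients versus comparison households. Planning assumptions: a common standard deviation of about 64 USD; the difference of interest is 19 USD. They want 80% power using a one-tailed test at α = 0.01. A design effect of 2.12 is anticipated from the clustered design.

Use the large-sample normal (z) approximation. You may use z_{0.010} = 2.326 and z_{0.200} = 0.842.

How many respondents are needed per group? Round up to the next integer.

n = (z_α + z_β)² · (σ₁² + σ₂²) / δ²
  = (2.326 + 0.842)² · (2·64² = 8192) / 19²
  = 10.0362 · 8192 / 361
  = 227.75
Design effect: 2.12 × 227.75 = 482.82.
Round up → n = 483 per group.

n = 483 per group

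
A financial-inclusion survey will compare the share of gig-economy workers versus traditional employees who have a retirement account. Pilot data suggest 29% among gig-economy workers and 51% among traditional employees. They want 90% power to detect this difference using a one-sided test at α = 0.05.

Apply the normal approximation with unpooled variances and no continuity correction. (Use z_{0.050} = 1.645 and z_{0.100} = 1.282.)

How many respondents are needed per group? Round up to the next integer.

n = (z_α + z_β)² · [p₁(1−p₁) + p₂(1−p₂)] / (p₁ − p₂)²
  = (1.645 + 1.282)² · (0.29·0.71 + 0.51·0.49) / (-0.22)²
  = (2.927)² · (0.2059 + 0.2499) / 0.0484
  = 8.5673 · 0.4558 / 0.0484
  = 80.68
Round up → n = 81 per group.

n = 81 per group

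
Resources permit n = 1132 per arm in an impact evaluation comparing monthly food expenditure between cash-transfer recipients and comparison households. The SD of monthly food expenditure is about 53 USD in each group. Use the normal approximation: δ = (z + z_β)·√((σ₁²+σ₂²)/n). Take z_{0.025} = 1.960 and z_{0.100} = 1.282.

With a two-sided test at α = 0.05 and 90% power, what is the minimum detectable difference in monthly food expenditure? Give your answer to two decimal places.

δ = (z_{α/2} + z_β) · √((σ₁²+σ₂²)/n)
  = (1.960 + 1.282) · √(5618/1132)
  = 3.242 · √4.9629
  = 3.242 · 2.2278
  = 7.2224

Minimum detectable difference ≈ 7.22 USD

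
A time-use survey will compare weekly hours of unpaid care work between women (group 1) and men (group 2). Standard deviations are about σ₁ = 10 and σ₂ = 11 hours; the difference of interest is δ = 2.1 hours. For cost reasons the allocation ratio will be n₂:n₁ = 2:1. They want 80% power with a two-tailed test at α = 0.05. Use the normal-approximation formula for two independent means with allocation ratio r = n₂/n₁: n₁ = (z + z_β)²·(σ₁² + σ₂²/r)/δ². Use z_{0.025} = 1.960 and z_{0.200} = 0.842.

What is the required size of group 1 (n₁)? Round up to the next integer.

n₁ = 286

n₁ = (z_{α/2} + z_β)² · (σ₁² + σ₂²/r) / δ²
   = (1.960 + 0.842)² · (10² + 11²/2) / 2.1²
   = 7.8512 · (100 + 60.5) / 4.41
   = 7.8512 · 160.5 / 4.41
   = 285.74
Round up → n₁ = 286; n₂ = r·n₁ = 2 × 286 = 572.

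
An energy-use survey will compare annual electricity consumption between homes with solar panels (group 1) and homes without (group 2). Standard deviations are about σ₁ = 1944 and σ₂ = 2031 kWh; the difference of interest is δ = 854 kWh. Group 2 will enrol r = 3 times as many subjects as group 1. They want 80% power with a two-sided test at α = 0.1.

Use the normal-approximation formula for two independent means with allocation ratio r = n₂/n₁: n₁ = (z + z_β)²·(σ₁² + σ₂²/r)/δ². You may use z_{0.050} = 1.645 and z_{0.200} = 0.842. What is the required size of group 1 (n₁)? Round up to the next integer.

n₁ = (z_{α/2} + z_β)² · (σ₁² + σ₂²/r) / δ²
   = (1.645 + 0.842)² · (1944² + 2031²/3) / 854²
   = 6.1852 · (3779136 + 1374987) / 729316
   = 6.1852 · 5154123 / 729316
   = 43.71
Round up → n₁ = 44; n₂ = r·n₁ = 3 × 44 = 132.

n₁ = 44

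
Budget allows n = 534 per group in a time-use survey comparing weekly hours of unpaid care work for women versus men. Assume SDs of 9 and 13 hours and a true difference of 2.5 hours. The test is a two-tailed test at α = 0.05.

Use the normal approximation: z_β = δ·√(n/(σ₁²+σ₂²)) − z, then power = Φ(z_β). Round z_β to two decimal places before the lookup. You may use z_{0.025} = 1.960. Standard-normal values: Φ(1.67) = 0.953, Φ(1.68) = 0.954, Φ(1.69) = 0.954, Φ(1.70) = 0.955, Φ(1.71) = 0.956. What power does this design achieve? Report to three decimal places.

z_β = δ·√(n/(σ₁²+σ₂²)) − z_{α/2}
    = 2.5 · √(534/250) − 1.960
    = 2.5 · 1.46151 − 1.960
    = 3.6538 − 1.960 = 1.6938 → 1.69
Power = Φ(1.69) = 0.954.

Power ≈ 0.954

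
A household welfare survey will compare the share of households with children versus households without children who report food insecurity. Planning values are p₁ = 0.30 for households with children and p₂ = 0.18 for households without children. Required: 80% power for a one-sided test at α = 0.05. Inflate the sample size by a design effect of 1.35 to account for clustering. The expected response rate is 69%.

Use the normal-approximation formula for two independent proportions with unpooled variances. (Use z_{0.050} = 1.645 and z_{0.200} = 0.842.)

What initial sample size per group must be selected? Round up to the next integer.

n = (z_α + z_β)² · [p₁(1−p₁) + p₂(1−p₂)] / (p₁ − p₂)²
  = (1.645 + 0.842)² · (0.30·0.70 + 0.18·0.82) / (0.12)²
  = (2.487)² · (0.2100 + 0.1476) / 0.0144
  = 6.1852 · 0.3576 / 0.0144
  = 153.60
Design effect: 1.35 × 153.60 = 207.36.
Adjust for 69% response: 207.36 / 0.69 = 300.52.
Round up → n = 301 per group.

n = 301 per group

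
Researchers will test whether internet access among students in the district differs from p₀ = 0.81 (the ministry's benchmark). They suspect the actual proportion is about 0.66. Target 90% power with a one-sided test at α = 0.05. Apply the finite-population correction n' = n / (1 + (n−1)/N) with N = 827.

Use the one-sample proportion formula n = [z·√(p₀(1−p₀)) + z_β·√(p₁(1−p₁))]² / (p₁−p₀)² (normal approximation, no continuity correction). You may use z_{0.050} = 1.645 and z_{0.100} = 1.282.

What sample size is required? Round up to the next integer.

n = [z_α·√(p₀q₀) + z_β·√(p₁q₁)]² / (p₁ − p₀)²
  = [1.645·√(0.81·0.19) + 1.282·√(0.66·0.34)]² / (-0.15)²
  = [1.645·0.3923 + 1.282·0.4737]² / 0.0225
  = [1.2526]² / 0.0225
  = 69.74
Finite-population correction (N = 827): 69.74 / (1 + (69.74 − 1)/827) = 64.39.
Round up → n = 65.

n = 65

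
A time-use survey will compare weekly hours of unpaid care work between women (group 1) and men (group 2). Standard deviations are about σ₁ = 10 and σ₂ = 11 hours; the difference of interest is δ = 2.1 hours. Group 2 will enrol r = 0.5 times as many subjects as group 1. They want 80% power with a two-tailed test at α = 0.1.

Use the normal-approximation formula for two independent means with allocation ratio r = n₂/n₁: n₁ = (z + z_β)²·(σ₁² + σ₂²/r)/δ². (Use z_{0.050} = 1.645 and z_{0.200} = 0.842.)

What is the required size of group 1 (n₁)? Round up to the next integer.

n₁ = (z_{α/2} + z_β)² · (σ₁² + σ₂²/r) / δ²
   = (1.645 + 0.842)² · (10² + 11²/0.5) / 2.1²
   = 6.1852 · (100 + 242) / 4.41
   = 6.1852 · 342 / 4.41
   = 479.67
Round up → n₁ = 480; n₂ = r·n₁ = 0.5 × 480 = 240.

n₁ = 480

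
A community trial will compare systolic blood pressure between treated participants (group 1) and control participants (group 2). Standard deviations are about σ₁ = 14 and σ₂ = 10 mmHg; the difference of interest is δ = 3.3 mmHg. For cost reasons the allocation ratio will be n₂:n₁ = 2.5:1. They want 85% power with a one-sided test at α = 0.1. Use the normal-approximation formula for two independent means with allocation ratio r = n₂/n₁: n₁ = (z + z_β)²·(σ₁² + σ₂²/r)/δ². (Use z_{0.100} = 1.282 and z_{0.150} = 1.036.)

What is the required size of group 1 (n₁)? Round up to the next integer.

n₁ = 117

n₁ = (z_α + z_β)² · (σ₁² + σ₂²/r) / δ²
   = (1.282 + 1.036)² · (14² + 10²/2.5) / 3.3²
   = 5.3731 · (196 + 40) / 10.89
   = 5.3731 · 236 / 10.89
   = 116.44
Round up → n₁ = 117; n₂ = r·n₁ = 2.5 × 117 = 293.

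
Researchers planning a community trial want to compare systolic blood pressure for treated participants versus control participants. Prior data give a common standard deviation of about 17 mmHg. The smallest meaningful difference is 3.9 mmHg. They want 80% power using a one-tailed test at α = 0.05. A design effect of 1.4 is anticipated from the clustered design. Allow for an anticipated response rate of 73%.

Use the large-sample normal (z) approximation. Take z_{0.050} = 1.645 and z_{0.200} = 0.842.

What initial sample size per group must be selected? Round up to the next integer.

n = (z_α + z_β)² · (σ₁² + σ₂²) / δ²
  = (1.645 + 0.842)² · (2·17² = 578) / 3.9²
  = 6.1852 · 578 / 15.21
  = 235.04
Design effect: 1.4 × 235.04 = 329.06.
Adjust for 73% response: 329.06 / 0.73 = 450.77.
Round up → n = 451 per group.

n = 451 per group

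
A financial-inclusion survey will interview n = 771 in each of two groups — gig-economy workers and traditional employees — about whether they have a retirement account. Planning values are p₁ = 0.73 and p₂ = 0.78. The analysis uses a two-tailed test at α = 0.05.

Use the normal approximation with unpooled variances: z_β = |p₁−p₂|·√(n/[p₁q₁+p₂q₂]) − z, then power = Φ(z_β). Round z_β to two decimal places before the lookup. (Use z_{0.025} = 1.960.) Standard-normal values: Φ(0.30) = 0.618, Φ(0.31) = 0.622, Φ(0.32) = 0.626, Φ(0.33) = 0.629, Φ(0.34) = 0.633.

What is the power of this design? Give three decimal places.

Power ≈ 0.629

z_β = |p₁−p₂|·√(n/[p₁q₁+p₂q₂]) − z_{α/2}
    = 0.05 · √(771/0.3687) − 1.960
    = 0.05 · 45.7289 − 1.960
    = 2.2864 − 1.960 = 0.3264 → 0.33
Power = Φ(0.33) = 0.629.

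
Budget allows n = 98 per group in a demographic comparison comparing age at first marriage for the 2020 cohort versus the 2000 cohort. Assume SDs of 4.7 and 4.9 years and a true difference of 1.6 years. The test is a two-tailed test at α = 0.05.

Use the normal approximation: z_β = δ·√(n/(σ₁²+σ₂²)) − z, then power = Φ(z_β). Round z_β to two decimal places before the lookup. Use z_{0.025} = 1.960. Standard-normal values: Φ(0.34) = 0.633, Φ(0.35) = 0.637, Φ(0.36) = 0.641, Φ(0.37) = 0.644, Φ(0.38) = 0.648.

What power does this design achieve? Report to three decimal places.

Power ≈ 0.644

z_β = δ·√(n/(σ₁²+σ₂²)) − z_{α/2}
    = 1.6 · √(98/46.1) − 1.960
    = 1.6 · 1.45802 − 1.960
    = 2.3328 − 1.960 = 0.3728 → 0.37
Power = Φ(0.37) = 0.644.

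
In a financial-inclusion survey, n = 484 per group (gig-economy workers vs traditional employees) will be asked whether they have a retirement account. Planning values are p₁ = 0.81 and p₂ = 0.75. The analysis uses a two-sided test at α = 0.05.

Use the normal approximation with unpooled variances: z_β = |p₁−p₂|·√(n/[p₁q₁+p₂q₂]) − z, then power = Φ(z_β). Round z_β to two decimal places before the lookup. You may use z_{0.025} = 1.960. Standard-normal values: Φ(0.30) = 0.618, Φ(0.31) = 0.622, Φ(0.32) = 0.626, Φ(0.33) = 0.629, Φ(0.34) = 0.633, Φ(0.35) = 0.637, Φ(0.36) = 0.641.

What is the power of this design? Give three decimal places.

z_β = |p₁−p₂|·√(n/[p₁q₁+p₂q₂]) − z_{α/2}
    = 0.06 · √(484/0.3414) − 1.960
    = 0.06 · 37.6522 − 1.960
    = 2.2591 − 1.960 = 0.2991 → 0.30
Power = Φ(0.30) = 0.618.

Power ≈ 0.618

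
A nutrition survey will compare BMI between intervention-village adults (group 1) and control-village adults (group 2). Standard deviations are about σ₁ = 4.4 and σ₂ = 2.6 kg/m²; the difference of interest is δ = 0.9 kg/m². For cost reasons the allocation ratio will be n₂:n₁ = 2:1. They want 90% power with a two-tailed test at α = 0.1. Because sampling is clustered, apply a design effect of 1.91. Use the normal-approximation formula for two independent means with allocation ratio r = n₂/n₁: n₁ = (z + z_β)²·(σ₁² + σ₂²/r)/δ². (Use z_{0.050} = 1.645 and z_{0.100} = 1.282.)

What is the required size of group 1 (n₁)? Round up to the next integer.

n₁ = (z_{α/2} + z_β)² · (σ₁² + σ₂²/r) / δ²
   = (1.645 + 1.282)² · (4.4² + 2.6²/2) / 0.9²
   = 8.5673 · (19.36 + 3.38) / 0.81
   = 8.5673 · 22.74 / 0.81
   = 240.52
Design effect: 1.91 × 240.52 = 459.39.
Round up → n₁ = 460; n₂ = r·n₁ = 2 × 460 = 920.

n₁ = 460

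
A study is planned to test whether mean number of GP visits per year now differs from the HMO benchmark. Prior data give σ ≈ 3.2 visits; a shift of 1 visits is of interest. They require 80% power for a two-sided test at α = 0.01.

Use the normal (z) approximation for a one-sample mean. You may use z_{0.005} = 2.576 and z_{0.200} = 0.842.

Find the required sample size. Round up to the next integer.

n = 120

n = (z_{α/2} + z_β)² · σ² / δ²
  = (2.576 + 0.842)² · 3.2² / 1²
  = 11.6827 · 10.24 / 1
  = 119.63
Round up → n = 120.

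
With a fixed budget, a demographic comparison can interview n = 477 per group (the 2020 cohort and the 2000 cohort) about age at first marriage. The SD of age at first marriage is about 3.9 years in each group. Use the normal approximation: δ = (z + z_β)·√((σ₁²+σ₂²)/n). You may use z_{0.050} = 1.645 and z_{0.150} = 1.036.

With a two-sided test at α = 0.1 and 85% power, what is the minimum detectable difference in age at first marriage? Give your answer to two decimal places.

Minimum detectable difference ≈ 0.68 years

δ = (z_{α/2} + z_β) · √((σ₁²+σ₂²)/n)
  = (1.645 + 1.036) · √(30.42/477)
  = 2.681 · √0.06377
  = 2.681 · 0.2525
  = 0.6770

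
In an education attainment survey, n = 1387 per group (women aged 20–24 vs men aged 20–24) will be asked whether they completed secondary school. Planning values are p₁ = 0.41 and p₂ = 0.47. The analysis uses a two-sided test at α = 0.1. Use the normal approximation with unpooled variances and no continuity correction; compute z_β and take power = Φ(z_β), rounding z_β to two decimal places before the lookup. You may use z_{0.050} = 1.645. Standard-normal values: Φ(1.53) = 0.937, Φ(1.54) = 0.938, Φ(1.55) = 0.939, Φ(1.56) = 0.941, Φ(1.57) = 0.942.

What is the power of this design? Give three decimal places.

Power ≈ 0.938

z_β = |p₁−p₂|·√(n/[p₁q₁+p₂q₂]) − z_{α/2}
    = 0.06 · √(1387/0.4910) − 1.645
    = 0.06 · 53.1493 − 1.645
    = 3.1890 − 1.645 = 1.5440 → 1.54
Power = Φ(1.54) = 0.938.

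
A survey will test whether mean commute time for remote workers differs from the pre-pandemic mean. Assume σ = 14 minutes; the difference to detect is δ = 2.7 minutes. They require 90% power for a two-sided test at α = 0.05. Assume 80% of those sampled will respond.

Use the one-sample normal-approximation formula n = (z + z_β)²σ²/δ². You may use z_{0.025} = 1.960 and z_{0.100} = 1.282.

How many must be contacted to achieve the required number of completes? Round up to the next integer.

n = (z_{α/2} + z_β)² · σ² / δ²
  = (1.960 + 1.282)² · 14² / 2.7²
  = 10.5106 · 196 / 7.29
  = 282.59
Adjust for 80% response: 282.59 / 0.80 = 353.24.
Round up → n = 354.

n = 354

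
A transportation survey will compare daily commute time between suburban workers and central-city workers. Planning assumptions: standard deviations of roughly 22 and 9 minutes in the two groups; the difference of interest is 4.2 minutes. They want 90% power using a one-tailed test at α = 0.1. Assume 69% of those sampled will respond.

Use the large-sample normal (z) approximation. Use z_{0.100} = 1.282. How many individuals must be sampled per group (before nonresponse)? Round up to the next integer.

n = (z_α + z_β)² · (σ₁² + σ₂²) / δ²
  = (1.282 + 1.282)² · (22² + 9² = 565) / 4.2²
  = 6.5741 · 565 / 17.64
  = 210.56
Adjust for 69% response: 210.56 / 0.69 = 305.17.
Round up → n = 306 per group.

n = 306 per group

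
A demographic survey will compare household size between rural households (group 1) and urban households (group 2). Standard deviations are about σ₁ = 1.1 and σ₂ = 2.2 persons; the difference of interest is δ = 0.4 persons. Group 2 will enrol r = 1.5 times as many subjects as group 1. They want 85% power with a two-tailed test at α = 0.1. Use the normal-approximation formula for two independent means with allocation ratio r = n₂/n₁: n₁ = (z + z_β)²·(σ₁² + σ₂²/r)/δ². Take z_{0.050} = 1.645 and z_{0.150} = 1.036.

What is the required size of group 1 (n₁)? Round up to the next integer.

n₁ = (z_{α/2} + z_β)² · (σ₁² + σ₂²/r) / δ²
   = (1.645 + 1.036)² · (1.1² + 2.2²/1.5) / 0.4²
   = 7.1878 · (1.21 + 3.2267) / 0.16
   = 7.1878 · 4.4367 / 0.16
   = 199.31
Round up → n₁ = 200; n₂ = r·n₁ = 1.5 × 200 = 300.

n₁ = 200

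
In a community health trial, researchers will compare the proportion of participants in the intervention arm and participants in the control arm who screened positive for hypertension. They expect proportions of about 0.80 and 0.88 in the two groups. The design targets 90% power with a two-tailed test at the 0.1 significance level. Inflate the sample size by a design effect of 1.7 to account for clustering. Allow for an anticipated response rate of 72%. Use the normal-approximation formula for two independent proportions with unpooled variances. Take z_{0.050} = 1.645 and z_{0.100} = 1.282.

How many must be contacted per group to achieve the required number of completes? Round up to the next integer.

n = (z_{α/2} + z_β)² · [p₁(1−p₁) + p₂(1−p₂)] / (p₁ − p₂)²
  = (1.645 + 1.282)² · (0.80·0.20 + 0.88·0.12) / (-0.08)²
  = (2.927)² · (0.1600 + 0.1056) / 0.0064
  = 8.5673 · 0.2656 / 0.0064
  = 355.54
Design effect: 1.7 × 355.54 = 604.43.
Adjust for 72% response: 604.43 / 0.72 = 839.48.
Round up → n = 840 per group.

n = 840 per group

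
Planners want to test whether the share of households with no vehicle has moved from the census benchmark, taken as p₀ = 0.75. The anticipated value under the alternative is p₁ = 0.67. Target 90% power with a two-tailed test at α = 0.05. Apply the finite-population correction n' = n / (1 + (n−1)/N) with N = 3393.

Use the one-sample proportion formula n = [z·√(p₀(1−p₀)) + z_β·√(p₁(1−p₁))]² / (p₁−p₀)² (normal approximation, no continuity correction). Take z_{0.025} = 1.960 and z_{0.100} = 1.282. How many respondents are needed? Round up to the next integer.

n = 301

n = [z_{α/2}·√(p₀q₀) + z_β·√(p₁q₁)]² / (p₁ − p₀)²
  = [1.960·√(0.75·0.25) + 1.282·√(0.67·0.33)]² / (-0.08)²
  = [1.960·0.4330 + 1.282·0.4702]² / 0.0064
  = [1.4515]² / 0.0064
  = 329.20
Finite-population correction (N = 3393): 329.20 / (1 + (329.20 − 1)/3393) = 300.17.
Round up → n = 301.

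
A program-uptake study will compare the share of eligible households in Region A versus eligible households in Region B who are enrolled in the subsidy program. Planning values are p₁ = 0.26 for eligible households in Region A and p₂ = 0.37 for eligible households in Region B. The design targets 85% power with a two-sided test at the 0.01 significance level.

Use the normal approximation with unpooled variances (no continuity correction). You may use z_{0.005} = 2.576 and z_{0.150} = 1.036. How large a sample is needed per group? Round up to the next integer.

n = 459 per group

n = (z_{α/2} + z_β)² · [p₁(1−p₁) + p₂(1−p₂)] / (p₁ − p₂)²
  = (2.576 + 1.036)² · (0.26·0.74 + 0.37·0.63) / (-0.11)²
  = (3.612)² · (0.1924 + 0.2331) / 0.0121
  = 13.0465 · 0.4255 / 0.0121
  = 458.79
Round up → n = 459 per group.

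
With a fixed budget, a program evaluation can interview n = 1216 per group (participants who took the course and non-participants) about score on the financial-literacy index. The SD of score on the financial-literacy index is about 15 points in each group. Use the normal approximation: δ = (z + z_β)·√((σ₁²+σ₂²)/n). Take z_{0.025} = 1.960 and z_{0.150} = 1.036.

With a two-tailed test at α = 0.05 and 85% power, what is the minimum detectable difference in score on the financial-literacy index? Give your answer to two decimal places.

δ = (z_{α/2} + z_β) · √((σ₁²+σ₂²)/n)
  = (1.960 + 1.036) · √(450/1216)
  = 2.996 · √0.37007
  = 2.996 · 0.6083
  = 1.8226

Minimum detectable difference ≈ 1.82 points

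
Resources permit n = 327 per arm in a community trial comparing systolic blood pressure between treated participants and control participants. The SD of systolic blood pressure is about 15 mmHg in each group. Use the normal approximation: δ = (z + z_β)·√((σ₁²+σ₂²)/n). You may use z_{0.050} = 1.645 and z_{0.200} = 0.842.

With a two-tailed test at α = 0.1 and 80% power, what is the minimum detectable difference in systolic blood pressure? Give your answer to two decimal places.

δ = (z_{α/2} + z_β) · √((σ₁²+σ₂²)/n)
  = (1.645 + 0.842) · √(450/327)
  = 2.487 · √1.3761
  = 2.487 · 1.1731
  = 2.9175

Minimum detectable difference ≈ 2.92 mmHg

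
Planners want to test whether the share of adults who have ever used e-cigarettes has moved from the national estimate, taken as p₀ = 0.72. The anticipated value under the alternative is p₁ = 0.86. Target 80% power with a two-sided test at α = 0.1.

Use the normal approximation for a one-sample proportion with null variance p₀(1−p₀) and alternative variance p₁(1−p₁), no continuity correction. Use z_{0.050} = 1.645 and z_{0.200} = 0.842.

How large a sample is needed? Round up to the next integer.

n = [z_{α/2}·√(p₀q₀) + z_β·√(p₁q₁)]² / (p₁ − p₀)²
  = [1.645·√(0.72·0.28) + 0.842·√(0.86·0.14)]² / (0.14)²
  = [1.645·0.4490 + 0.842·0.3470]² / 0.0196
  = [1.0308]² / 0.0196
  = 54.21
Round up → n = 55.

n = 55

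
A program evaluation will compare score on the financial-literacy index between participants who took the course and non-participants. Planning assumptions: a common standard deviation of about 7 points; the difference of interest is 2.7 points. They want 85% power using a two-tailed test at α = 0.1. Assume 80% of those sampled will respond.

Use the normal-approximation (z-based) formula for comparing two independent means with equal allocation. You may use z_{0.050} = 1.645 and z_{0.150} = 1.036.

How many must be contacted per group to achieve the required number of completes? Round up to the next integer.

n = 121 per group

n = (z_{α/2} + z_β)² · (σ₁² + σ₂²) / δ²
  = (1.645 + 1.036)² · (2·7² = 98) / 2.7²
  = 7.1878 · 98 / 7.29
  = 96.63
Adjust for 80% response: 96.63 / 0.80 = 120.78.
Round up → n = 121 per group.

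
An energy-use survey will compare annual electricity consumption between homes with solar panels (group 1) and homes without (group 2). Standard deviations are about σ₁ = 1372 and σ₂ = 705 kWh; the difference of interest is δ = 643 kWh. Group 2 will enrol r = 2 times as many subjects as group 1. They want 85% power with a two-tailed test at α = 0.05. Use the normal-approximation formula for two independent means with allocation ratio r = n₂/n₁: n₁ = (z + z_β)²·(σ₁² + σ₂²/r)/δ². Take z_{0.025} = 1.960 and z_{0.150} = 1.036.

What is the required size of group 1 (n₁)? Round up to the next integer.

n₁ = 47

n₁ = (z_{α/2} + z_β)² · (σ₁² + σ₂²/r) / δ²
   = (1.960 + 1.036)² · (1372² + 705²/2) / 643²
   = 8.9760 · (1882384 + 248512.5) / 413449
   = 8.9760 · 2130896.5 / 413449
   = 46.26
Round up → n₁ = 47; n₂ = r·n₁ = 2 × 47 = 94.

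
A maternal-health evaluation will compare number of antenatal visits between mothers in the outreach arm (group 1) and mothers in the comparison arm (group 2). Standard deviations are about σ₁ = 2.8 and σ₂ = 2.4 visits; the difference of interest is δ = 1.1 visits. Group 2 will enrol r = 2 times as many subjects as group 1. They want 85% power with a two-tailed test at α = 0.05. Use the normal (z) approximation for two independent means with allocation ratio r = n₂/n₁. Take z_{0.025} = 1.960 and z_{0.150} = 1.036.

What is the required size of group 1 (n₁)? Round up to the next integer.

n₁ = (z_{α/2} + z_β)² · (σ₁² + σ₂²/r) / δ²
   = (1.960 + 1.036)² · (2.8² + 2.4²/2) / 1.1²
   = 8.9760 · (7.84 + 2.88) / 1.21
   = 8.9760 · 10.72 / 1.21
   = 79.52
Round up → n₁ = 80; n₂ = r·n₁ = 2 × 80 = 160.

n₁ = 80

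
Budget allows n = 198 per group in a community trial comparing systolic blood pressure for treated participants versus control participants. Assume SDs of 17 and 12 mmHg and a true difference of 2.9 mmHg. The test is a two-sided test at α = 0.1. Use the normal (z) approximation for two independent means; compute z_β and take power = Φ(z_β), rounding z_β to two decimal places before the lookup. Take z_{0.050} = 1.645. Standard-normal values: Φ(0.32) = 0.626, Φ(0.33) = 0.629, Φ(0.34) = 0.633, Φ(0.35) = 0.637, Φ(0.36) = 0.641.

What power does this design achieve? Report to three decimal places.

Power ≈ 0.626

z_β = δ·√(n/(σ₁²+σ₂²)) − z_{α/2}
    = 2.9 · √(198/433) − 1.645
    = 2.9 · 0.67622 − 1.645
    = 1.9610 − 1.645 = 0.3160 → 0.32
Power = Φ(0.32) = 0.626.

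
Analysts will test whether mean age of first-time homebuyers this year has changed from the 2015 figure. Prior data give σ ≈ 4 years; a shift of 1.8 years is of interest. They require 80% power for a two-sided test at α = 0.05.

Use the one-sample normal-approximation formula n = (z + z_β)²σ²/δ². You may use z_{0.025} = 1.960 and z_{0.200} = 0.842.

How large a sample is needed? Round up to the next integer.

n = (z_{α/2} + z_β)² · σ² / δ²
  = (1.960 + 0.842)² · 4² / 1.8²
  = 7.8512 · 16 / 3.24
  = 38.77
Round up → n = 39.

n = 39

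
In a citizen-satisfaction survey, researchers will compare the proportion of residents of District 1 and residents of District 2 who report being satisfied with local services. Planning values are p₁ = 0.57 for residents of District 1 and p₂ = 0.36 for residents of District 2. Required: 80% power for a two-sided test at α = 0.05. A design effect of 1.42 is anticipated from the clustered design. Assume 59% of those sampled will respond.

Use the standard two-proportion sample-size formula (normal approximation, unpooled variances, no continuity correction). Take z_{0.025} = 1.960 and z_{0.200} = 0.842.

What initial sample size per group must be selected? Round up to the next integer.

n = (z_{α/2} + z_β)² · [p₁(1−p₁) + p₂(1−p₂)] / (p₁ − p₂)²
  = (1.960 + 0.842)² · (0.57·0.43 + 0.36·0.64) / (0.21)²
  = (2.802)² · (0.2451 + 0.2304) / 0.0441
  = 7.8512 · 0.4755 / 0.0441
  = 84.65
Design effect: 1.42 × 84.65 = 120.21.
Adjust for 59% response: 120.21 / 0.59 = 203.74.
Round up → n = 204 per group.

n = 204 per group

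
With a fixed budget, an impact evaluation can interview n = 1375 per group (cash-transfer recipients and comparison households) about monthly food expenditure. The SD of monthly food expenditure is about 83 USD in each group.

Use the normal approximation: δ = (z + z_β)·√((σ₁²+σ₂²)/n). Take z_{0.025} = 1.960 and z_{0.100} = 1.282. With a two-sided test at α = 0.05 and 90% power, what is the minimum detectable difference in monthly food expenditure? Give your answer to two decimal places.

Minimum detectable difference ≈ 10.26 USD

δ = (z_{α/2} + z_β) · √((σ₁²+σ₂²)/n)
  = (1.960 + 1.282) · √(13778/1375)
  = 3.242 · √10.0204
  = 3.242 · 3.1655
  = 10.2625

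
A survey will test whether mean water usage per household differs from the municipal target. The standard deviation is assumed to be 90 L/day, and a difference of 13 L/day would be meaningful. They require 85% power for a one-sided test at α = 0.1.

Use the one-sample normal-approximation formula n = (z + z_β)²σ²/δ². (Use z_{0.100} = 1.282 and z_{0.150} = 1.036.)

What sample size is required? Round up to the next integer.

n = (z_α + z_β)² · σ² / δ²
  = (1.282 + 1.036)² · 90² / 13²
  = 5.3731 · 8100 / 169
  = 257.53
Round up → n = 258.

n = 258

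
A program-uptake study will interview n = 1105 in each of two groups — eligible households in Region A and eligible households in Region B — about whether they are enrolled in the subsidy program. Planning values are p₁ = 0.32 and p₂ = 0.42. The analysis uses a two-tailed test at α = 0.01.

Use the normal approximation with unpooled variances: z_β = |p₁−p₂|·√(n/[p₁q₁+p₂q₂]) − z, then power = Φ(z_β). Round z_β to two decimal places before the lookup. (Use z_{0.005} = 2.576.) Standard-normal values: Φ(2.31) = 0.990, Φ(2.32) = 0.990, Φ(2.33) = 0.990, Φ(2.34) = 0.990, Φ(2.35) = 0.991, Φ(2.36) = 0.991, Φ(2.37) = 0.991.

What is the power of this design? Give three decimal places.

z_β = |p₁−p₂|·√(n/[p₁q₁+p₂q₂]) − z_{α/2}
    = 0.10 · √(1105/0.4612) − 2.576
    = 0.10 · 48.9482 − 2.576
    = 4.8948 − 2.576 = 2.3188 → 2.32
Power = Φ(2.32) = 0.990.

Power ≈ 0.990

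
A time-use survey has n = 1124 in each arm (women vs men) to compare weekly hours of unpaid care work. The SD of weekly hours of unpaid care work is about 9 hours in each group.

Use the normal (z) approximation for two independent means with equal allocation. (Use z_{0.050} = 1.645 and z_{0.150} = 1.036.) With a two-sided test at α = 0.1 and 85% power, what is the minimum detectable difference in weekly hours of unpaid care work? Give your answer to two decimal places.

Minimum detectable difference ≈ 1.02 hours

δ = (z_{α/2} + z_β) · √((σ₁²+σ₂²)/n)
  = (1.645 + 1.036) · √(162/1124)
  = 2.681 · √0.14413
  = 2.681 · 0.3796
  = 1.0178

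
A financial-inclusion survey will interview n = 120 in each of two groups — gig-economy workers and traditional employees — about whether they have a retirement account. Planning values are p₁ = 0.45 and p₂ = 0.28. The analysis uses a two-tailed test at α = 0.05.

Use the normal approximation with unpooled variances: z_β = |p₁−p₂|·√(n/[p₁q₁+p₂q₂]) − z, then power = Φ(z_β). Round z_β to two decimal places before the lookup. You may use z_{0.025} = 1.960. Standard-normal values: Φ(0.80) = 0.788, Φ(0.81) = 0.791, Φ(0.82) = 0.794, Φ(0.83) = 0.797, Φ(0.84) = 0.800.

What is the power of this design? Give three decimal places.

Power ≈ 0.794

z_β = |p₁−p₂|·√(n/[p₁q₁+p₂q₂]) − z_{α/2}
    = 0.17 · √(120/0.4491) − 1.960
    = 0.17 · 16.3463 − 1.960
    = 2.7789 − 1.960 = 0.8189 → 0.82
Power = Φ(0.82) = 0.794.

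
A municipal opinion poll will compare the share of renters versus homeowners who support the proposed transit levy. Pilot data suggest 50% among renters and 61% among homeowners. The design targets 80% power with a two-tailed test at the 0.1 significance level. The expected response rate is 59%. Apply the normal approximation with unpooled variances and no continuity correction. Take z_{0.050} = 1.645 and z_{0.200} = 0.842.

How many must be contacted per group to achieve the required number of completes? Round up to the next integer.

n = 423 per group

n = (z_{α/2} + z_β)² · [p₁(1−p₁) + p₂(1−p₂)] / (p₁ − p₂)²
  = (1.645 + 0.842)² · (0.50·0.50 + 0.61·0.39) / (-0.11)²
  = (2.487)² · (0.2500 + 0.2379) / 0.0121
  = 6.1852 · 0.4879 / 0.0121
  = 249.40
Adjust for 59% response: 249.40 / 0.59 = 422.71.
Round up → n = 423 per group.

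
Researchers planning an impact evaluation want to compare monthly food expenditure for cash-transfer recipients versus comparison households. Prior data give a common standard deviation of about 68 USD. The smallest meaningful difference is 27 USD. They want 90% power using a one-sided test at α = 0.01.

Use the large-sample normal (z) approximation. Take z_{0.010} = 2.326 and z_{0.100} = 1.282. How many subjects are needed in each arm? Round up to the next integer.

n = (z_α + z_β)² · (σ₁² + σ₂²) / δ²
  = (2.326 + 1.282)² · (2·68² = 9248) / 27²
  = 13.0177 · 9248 / 729
  = 165.14
Round up → n = 166 per group.

n = 166 per group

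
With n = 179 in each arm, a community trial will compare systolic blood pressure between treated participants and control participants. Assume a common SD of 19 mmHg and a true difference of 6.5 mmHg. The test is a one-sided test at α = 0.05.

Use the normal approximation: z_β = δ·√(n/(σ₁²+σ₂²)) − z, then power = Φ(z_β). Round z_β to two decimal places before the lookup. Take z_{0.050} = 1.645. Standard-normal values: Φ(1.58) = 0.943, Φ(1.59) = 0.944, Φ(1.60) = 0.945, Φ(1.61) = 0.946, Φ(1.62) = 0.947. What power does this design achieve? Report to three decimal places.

Power ≈ 0.944

z_β = δ·√(n/(σ₁²+σ₂²)) − z_α
    = 6.5 · √(179/722) − 1.645
    = 6.5 · 0.49792 − 1.645
    = 3.2365 − 1.645 = 1.5915 → 1.59
Power = Φ(1.59) = 0.944.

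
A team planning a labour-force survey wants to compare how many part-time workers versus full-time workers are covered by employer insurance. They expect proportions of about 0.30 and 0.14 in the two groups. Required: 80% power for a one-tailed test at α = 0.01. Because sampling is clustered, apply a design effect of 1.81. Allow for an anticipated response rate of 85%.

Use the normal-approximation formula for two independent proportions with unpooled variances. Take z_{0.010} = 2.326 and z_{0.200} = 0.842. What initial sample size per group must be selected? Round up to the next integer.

n = 276 per group

n = (z_α + z_β)² · [p₁(1−p₁) + p₂(1−p₂)] / (p₁ − p₂)²
  = (2.326 + 0.842)² · (0.30·0.70 + 0.14·0.86) / (0.16)²
  = (3.168)² · (0.2100 + 0.1204) / 0.0256
  = 10.0362 · 0.3304 / 0.0256
  = 129.53
Design effect: 1.81 × 129.53 = 234.45.
Adjust for 85% response: 234.45 / 0.85 = 275.82.
Round up → n = 276 per group.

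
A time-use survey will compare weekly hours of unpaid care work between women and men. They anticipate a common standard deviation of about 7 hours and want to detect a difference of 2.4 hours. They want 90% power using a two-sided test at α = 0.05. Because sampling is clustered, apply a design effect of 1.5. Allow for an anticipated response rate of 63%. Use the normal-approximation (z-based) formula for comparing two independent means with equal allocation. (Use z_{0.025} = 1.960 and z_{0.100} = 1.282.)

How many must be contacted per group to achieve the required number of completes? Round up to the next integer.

n = 426 per group

n = (z_{α/2} + z_β)² · (σ₁² + σ₂²) / δ²
  = (1.960 + 1.282)² · (2·7² = 98) / 2.4²
  = 10.5106 · 98 / 5.76
  = 178.83
Design effect: 1.5 × 178.83 = 268.24.
Adjust for 63% response: 268.24 / 0.63 = 425.78.
Round up → n = 426 per group.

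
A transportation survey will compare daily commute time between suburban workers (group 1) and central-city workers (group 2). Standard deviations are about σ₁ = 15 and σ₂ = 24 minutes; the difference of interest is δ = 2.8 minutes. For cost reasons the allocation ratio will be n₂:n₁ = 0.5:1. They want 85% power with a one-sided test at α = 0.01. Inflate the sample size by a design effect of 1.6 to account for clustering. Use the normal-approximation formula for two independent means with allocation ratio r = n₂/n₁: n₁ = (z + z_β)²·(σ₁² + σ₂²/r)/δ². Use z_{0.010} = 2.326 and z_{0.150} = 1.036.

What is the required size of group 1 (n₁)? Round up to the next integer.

n₁ = (z_α + z_β)² · (σ₁² + σ₂²/r) / δ²
   = (2.326 + 1.036)² · (15² + 24²/0.5) / 2.8²
   = 11.3030 · (225 + 1152) / 7.84
   = 11.3030 · 1377 / 7.84
   = 1985.24
Design effect: 1.6 × 1985.24 = 3176.39.
Round up → n₁ = 3177; n₂ = r·n₁ = 0.5 × 3177 = 1589.

n₁ = 3177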